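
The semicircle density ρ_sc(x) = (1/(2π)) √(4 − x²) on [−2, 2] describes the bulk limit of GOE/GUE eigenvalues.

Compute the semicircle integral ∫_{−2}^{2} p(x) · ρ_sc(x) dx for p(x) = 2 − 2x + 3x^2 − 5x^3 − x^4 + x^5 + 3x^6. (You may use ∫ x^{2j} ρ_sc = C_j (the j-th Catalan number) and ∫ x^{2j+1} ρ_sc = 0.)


Write p(x) = Σ a_i x^i, split into monomials and integrate each against ρ_sc separately.
Using ∫ x^{2j} ρ_sc = C_j = (1/(j+1)) C(2j, j) (Catalan numbers) and ∫ x^{2j+1} ρ_sc = 0 (odd monomials vanish by symmetry):
  i = 0 (even): a_0 · C_{0} = 2 · 1 = 2
  i = 1 (odd): ∫ x^1 ρ_sc = 0 (vanishes)
  i = 2 (even): a_2 · C_{1} = 3 · 1 = 3
  i = 3 (odd): ∫ x^3 ρ_sc = 0 (vanishes)
  i = 4 (even): a_4 · C_{2} = -1 · 2 = -2
  i = 5 (odd): ∫ x^5 ρ_sc = 0 (vanishes)
  i = 6 (even): a_6 · C_{3} = 3 · 5 = 15

Summing the contributions: ∫_{−2}^{2} p(x) ρ_sc(x) dx = 2 + 3 + (-2) + 15 = 18.


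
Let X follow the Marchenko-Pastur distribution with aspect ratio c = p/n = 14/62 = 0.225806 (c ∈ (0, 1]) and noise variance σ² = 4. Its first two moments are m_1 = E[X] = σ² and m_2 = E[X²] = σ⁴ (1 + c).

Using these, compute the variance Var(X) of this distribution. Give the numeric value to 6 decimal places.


m_1 = E[X] = σ² = 4, so m_1² = 16.
m_2 = E[X²] = σ⁴ (1 + c) = 16 · (1 + 0.225806) = 16 · 1.225806 = 19.612903.
(Note m_2 − m_1² simplifies to c · σ⁴ = 0.225806 · 16.)

Var(X) = m_2 − m_1² = 19.612903 − 16 = 3.612903.


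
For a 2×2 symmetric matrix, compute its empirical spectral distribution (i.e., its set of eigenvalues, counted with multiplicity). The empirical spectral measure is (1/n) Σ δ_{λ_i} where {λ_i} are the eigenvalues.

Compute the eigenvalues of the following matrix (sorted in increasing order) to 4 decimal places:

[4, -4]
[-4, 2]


Since M is real symmetric, both eigenvalues are real; they are the roots of det(λI − M) = λ² − (tr M) λ + det M.
tr M = 4 + 2 = 6.
det M = 4·2 − (-4)² = 8 − 16 = -8.
Characteristic polynomial: λ² − 6λ − 8 = 0.
Discriminant Δ = (tr M)² − 4·det M = 36 − (-32) = 68; √Δ = 8.246211.
λ = (tr M ± √Δ)/2 = (6 ± 8.246211)/2, giving (tr M − √Δ)/2 = -1.1231 and (tr M + √Δ)/2 = 7.1231.

Eigenvalues sorted in increasing order: [-1.1231, 7.1231].


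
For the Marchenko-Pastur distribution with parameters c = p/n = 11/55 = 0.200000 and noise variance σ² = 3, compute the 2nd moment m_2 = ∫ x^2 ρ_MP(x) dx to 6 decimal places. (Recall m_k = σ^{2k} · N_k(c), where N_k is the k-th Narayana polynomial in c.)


E[X²] = σ⁴ (1 + c) (second MP moment). With σ² = 3 (so σ⁴ = 9) and c = 11/55 = 0.200000: E[X²] = 9 · (1 + 0.200000) = 9 · 1.200000.

So E[X^2] = 10.800000.


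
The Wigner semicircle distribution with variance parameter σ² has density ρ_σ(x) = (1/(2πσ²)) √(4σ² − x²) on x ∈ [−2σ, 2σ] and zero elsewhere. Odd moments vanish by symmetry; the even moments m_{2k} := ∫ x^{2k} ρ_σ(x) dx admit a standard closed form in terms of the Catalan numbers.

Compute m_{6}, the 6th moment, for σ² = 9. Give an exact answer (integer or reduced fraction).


By the scaled semicircle moment identity, m_{2k} = σ^{2k} · C_k with k = 3.
C_3 = (1/(k+1)) · C(2k, k) = (1/4) · C(6, 3) = (1/4) · 20 = 5.
σ^{2k} = (σ²)^k = (9)^3 = 729.

Therefore m_{6} = σ^{6} · C_3 = 729 · 5 = 3645.


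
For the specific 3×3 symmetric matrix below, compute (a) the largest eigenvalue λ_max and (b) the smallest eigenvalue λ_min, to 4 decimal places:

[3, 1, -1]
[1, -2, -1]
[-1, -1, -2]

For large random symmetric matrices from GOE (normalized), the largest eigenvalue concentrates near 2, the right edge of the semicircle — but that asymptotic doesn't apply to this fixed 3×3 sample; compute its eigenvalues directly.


Since M is real symmetric, all three eigenvalues are real; they are the roots of det(λI − M) = λ³ − (tr M) λ² + s λ − det M, where s is the sum of the principal 2×2 minors.
tr M = 3 + (-2) + (-2) = -1.
s = (3·(-2) − 1²) + (3·(-2) − (-1)²) + ((-2)·(-2) − (-1)²) = -7 + (-7) + 3 = -11.
det M (expand along row 1) = 3·3 − 1·(-3) + (-1)·(-3) = 15.
Characteristic polynomial: λ³ + λ² − 11λ − 15 = 0.
Substitute λ = y + (tr M)/3 = y − 0.333333 to remove the quadratic term: y³ + p·y + q = 0 with p = s − (tr M)²/3 = -11.333333 and q = −2(tr M)³/27 + (tr M)·s/3 − det M = -11.259259.
Three real roots ⇒ use the trigonometric (Viète) form: r = 2√(−p/3) = 3.887301, φ = arccos(3q/(p·r)) = arccos(0.766700) = 0.697112 rad.
y_k = r·cos(φ/3 − 2πk/3) for k = 0, 1, 2 gives y = 3.782823, -1.116156, -2.666667.
λ_k = y_k − 0.333333 gives λ = 3.4495, -1.4495, -3.0000 (check: the sum is -1.0000 = tr M).

Hence λ_max = 3.4495 and λ_min = -3.0000.


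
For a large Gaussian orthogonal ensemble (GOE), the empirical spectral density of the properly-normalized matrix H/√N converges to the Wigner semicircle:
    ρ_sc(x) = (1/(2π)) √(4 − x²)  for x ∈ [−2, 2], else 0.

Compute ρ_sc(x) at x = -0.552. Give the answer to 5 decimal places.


ρ_sc(x) = (1/(2π)) √(4 − x²). With x = -0.552:
  4 − x² = 4 − (-0.552)² = 4 − 0.304704 = 3.695296.
  √(4 − x²) = 1.922315.
  1/(2π) = 0.159155.
  ρ_sc(-0.552) = 0.159155 · 1.922315 = 0.305946.

Rounded to 5 decimal places: ρ_sc(-0.552) ≈ 0.30595.


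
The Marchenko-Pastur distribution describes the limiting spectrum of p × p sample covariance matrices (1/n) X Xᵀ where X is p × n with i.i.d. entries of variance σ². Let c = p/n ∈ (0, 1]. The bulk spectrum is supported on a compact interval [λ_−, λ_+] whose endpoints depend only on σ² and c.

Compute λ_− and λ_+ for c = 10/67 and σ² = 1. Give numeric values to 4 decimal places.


c = 10/67 = 0.149254; √c = 0.386334.
λ_− = σ² (1 − √c)² = 1 · (1 − 0.386334)² = 1 · (0.613666)² = 0.376586.
λ_+ = σ² (1 + √c)² = 1 · (1 + 0.386334)² = 1 · (1.386334)² = 1.921921.

Rounded to 4 decimal places: λ_− ≈ 0.3766, λ_+ ≈ 1.9219.


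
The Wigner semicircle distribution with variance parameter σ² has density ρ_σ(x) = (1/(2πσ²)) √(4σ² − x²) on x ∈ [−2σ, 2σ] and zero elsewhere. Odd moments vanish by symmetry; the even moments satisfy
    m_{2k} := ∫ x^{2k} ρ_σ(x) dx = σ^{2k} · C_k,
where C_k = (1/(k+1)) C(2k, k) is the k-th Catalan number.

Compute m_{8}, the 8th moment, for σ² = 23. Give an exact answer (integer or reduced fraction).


By the scaled semicircle moment identity, m_{2k} = σ^{2k} · C_k with k = 4.
C_4 = (1/(k+1)) · C(2k, k) = (1/5) · C(8, 4) = (1/5) · 70 = 14.
σ^{2k} = (σ²)^k = (23)^4 = 279841.

Therefore m_{8} = σ^{8} · C_4 = 279841 · 14 = 3917774.


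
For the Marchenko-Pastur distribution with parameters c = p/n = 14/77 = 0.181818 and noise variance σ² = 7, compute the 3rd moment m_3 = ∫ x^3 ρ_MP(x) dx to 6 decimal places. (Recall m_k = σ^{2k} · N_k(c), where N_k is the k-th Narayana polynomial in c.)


E[X³] = σ⁶ (1 + 3c + c²) (third MP moment). With σ² = 7 (so σ⁶ = 343) and c = 14/77 = 0.181818: E[X³] = 343 · (1 + 3·0.181818 + (0.181818)²) = 343 · 1.578512.

So E[X^3] = 541.429752.


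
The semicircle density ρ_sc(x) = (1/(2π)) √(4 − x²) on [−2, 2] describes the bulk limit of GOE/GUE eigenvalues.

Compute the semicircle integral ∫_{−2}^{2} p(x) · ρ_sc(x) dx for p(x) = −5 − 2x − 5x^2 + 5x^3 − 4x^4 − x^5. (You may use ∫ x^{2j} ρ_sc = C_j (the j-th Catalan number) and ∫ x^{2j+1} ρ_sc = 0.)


Write p(x) = Σ a_i x^i, split into monomials and integrate each against ρ_sc separately.
Using ∫ x^{2j} ρ_sc = C_j = (1/(j+1)) C(2j, j) (Catalan numbers) and ∫ x^{2j+1} ρ_sc = 0 (odd monomials vanish by symmetry):
  i = 0 (even): a_0 · C_{0} = -5 · 1 = -5
  i = 1 (odd): ∫ x^1 ρ_sc = 0 (vanishes)
  i = 2 (even): a_2 · C_{1} = -5 · 1 = -5
  i = 3 (odd): ∫ x^3 ρ_sc = 0 (vanishes)
  i = 4 (even): a_4 · C_{2} = -4 · 2 = -8
  i = 5 (odd): ∫ x^5 ρ_sc = 0 (vanishes)

Summing the contributions: ∫_{−2}^{2} p(x) ρ_sc(x) dx = (-5) + (-5) + (-8) = -18.


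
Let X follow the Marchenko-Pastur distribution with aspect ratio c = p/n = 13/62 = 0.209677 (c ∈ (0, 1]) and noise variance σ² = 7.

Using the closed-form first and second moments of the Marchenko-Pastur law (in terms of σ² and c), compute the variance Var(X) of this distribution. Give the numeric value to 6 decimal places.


Recall the MP moments m_1 = E[X] = σ² and m_2 = E[X²] = σ⁴ (1 + c).
m_1 = E[X] = σ² = 7, so m_1² = 49.
m_2 = E[X²] = σ⁴ (1 + c) = 49 · (1 + 0.209677) = 49 · 1.209677 = 59.274194.
(Note m_2 − m_1² simplifies to c · σ⁴ = 0.209677 · 49.)

Var(X) = m_2 − m_1² = 59.274194 − 49 = 10.274194.


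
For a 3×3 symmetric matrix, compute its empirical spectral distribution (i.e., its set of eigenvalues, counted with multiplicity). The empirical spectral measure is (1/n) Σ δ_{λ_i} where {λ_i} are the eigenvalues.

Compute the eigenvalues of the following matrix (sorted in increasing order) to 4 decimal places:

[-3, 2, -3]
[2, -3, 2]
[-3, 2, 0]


Since M is real symmetric, all three eigenvalues are real; they are the roots of det(λI − M) = λ³ − (tr M) λ² + s λ − det M, where s is the sum of the principal 2×2 minors.
tr M = -3 + (-3) + 0 = -6.
s = ((-3)·(-3) − 2²) + ((-3)·0 − (-3)²) + ((-3)·0 − 2²) = 5 + (-9) + (-4) = -8.
det M (expand along row 1) = (-3)·(-4) − 2·6 + (-3)·(-5) = 15.
Characteristic polynomial: λ³ + 6λ² − 8λ − 15 = 0.
Substitute λ = y + (tr M)/3 = y − 2.000000 to remove the quadratic term: y³ + p·y + q = 0 with p = s − (tr M)²/3 = -20.000000 and q = −2(tr M)³/27 + (tr M)·s/3 − det M = 17.000000.
Three real roots ⇒ use the trigonometric (Viète) form: r = 2√(−p/3) = 5.163978, φ = arccos(3q/(p·r)) = arccos(-0.493805) = 2.087257 rad.
y_k = r·cos(φ/3 − 2πk/3) for k = 0, 1, 2 gives y = 3.963723, 0.884612, -4.848336.
λ_k = y_k − 2.000000 gives λ = 1.9637, -1.1154, -6.8483 (check: the sum is -6.0000 = tr M).

Eigenvalues sorted in increasing order: [-6.8483, -1.1154, 1.9637].


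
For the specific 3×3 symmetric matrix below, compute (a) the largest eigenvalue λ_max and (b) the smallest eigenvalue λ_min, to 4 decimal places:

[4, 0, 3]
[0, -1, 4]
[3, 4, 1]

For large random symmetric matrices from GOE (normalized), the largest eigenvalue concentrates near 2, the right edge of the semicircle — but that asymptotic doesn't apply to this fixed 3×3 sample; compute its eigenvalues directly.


Since M is real symmetric, all three eigenvalues are real; they are the roots of det(λI − M) = λ³ − (tr M) λ² + s λ − det M, where s is the sum of the principal 2×2 minors.
tr M = 4 + (-1) + 1 = 4.
s = (4·(-1) − 0²) + (4·1 − 3²) + ((-1)·1 − 4²) = -4 + (-5) + (-17) = -26.
det M (expand along row 1) = 4·(-17) − 0·(-12) + 3·3 = -59.
Characteristic polynomial: λ³ − 4λ² − 26λ + 59 = 0.
Substitute λ = y + (tr M)/3 = y + 1.333333 to remove the quadratic term: y³ + p·y + q = 0 with p = s − (tr M)²/3 = -31.333333 and q = −2(tr M)³/27 + (tr M)·s/3 − det M = 19.592593.
Three real roots ⇒ use the trigonometric (Viète) form: r = 2√(−p/3) = 6.463573, φ = arccos(3q/(p·r)) = arccos(-0.290224) = 1.865258 rad.
y_k = r·cos(φ/3 − 2πk/3) for k = 0, 1, 2 gives y = 5.253973, 0.633406, -5.887379.
λ_k = y_k + 1.333333 gives λ = 6.5873, 1.9667, -4.5540 (check: the sum is 4.0000 = tr M).

Hence λ_max = 6.5873 and λ_min = -4.5540.


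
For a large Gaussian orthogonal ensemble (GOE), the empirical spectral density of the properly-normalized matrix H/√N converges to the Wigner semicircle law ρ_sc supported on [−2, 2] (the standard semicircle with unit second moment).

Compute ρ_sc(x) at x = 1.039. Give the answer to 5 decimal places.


ρ_sc(x) = (1/(2π)) √(4 − x²). With x = 1.039:
  4 − x² = 4 − (1.039)² = 4 − 1.079521 = 2.920479.
  √(4 − x²) = 1.708941.
  1/(2π) = 0.159155.
  ρ_sc(1.039) = 0.159155 · 1.708941 = 0.271986.

Rounded to 5 decimal places: ρ_sc(1.039) ≈ 0.27199.


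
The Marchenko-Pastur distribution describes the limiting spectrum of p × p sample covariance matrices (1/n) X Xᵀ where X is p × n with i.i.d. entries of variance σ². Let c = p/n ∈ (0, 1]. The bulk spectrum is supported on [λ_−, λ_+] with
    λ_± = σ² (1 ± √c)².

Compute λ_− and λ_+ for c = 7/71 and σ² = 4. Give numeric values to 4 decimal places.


c = 7/71 = 0.098592; √c = 0.313993.
λ_− = σ² (1 − √c)² = 4 · (1 − 0.313993)² = 4 · (0.686007)² = 1.882423.
λ_+ = σ² (1 + √c)² = 4 · (1 + 0.313993)² = 4 · (1.313993)² = 6.906309.

Rounded to 4 decimal places: λ_− ≈ 1.8824, λ_+ ≈ 6.9063.


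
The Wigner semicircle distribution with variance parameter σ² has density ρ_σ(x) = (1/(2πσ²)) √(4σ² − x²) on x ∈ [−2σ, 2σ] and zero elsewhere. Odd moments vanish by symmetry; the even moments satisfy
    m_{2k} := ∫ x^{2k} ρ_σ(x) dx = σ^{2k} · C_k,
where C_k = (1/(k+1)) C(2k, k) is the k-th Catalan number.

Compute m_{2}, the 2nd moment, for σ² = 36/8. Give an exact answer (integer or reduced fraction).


By the scaled semicircle moment identity, m_{2k} = σ^{2k} · C_k with k = 1.
C_1 = (1/(k+1)) · C(2k, k) = (1/2) · C(2, 1) = (1/2) · 2 = 1.
σ^{2k} = (σ²)^k = (36/8)^1 = 9/2.

Therefore m_{2} = σ^{2} · C_1 = (9/2) · 1 = 9/2.


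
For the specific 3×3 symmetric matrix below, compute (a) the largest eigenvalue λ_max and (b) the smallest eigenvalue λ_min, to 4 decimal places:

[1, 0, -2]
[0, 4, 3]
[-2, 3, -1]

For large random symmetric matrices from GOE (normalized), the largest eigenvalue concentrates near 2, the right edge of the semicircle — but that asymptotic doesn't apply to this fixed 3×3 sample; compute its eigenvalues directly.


Since M is real symmetric, all three eigenvalues are real; they are the roots of det(λI − M) = λ³ − (tr M) λ² + s λ − det M, where s is the sum of the principal 2×2 minors.
tr M = 1 + 4 + (-1) = 4.
s = (1·4 − 0²) + (1·(-1) − (-2)²) + (4·(-1) − 3²) = 4 + (-5) + (-13) = -14.
det M (expand along row 1) = 1·(-13) − 0·6 + (-2)·8 = -29.
Characteristic polynomial: λ³ − 4λ² − 14λ + 29 = 0.
Substitute λ = y + (tr M)/3 = y + 1.333333 to remove the quadratic term: y³ + p·y + q = 0 with p = s − (tr M)²/3 = -19.333333 and q = −2(tr M)³/27 + (tr M)·s/3 − det M = 5.592593.
Three real roots ⇒ use the trigonometric (Viète) form: r = 2√(−p/3) = 5.077182, φ = arccos(3q/(p·r)) = arccos(-0.170925) = 1.742564 rad.
y_k = r·cos(φ/3 − 2πk/3) for k = 0, 1, 2 gives y = 4.244493, 0.290541, -4.535034.
λ_k = y_k + 1.333333 gives λ = 5.5778, 1.6239, -3.2017 (check: the sum is 4.0000 = tr M).

Hence λ_max = 5.5778 and λ_min = -3.2017.


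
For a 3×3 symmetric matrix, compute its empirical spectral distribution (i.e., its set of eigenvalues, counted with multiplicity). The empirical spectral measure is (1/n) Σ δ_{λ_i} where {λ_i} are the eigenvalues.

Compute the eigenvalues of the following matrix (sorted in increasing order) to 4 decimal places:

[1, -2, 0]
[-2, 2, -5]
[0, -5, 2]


Since M is real symmetric, all three eigenvalues are real; they are the roots of det(λI − M) = λ³ − (tr M) λ² + s λ − det M, where s is the sum of the principal 2×2 minors.
tr M = 1 + 2 + 2 = 5.
s = (1·2 − (-2)²) + (1·2 − 0²) + (2·2 − (-5)²) = -2 + 2 + (-21) = -21.
det M (expand along row 1) = 1·(-21) − (-2)·(-4) + 0·10 = -29.
Characteristic polynomial: λ³ − 5λ² − 21λ + 29 = 0.
Substitute λ = y + (tr M)/3 = y + 1.666667 to remove the quadratic term: y³ + p·y + q = 0 with p = s − (tr M)²/3 = -29.333333 and q = −2(tr M)³/27 + (tr M)·s/3 − det M = -15.259259.
Three real roots ⇒ use the trigonometric (Viète) form: r = 2√(−p/3) = 6.253888, φ = arccos(3q/(p·r)) = arccos(0.249542) = 1.318589 rad.
y_k = r·cos(φ/3 − 2πk/3) for k = 0, 1, 2 gives y = 5.659467, -0.525139, -5.134328.
λ_k = y_k + 1.666667 gives λ = 7.3261, 1.1415, -3.4677 (check: the sum is 5.0000 = tr M).

Eigenvalues sorted in increasing order: [-3.4677, 1.1415, 7.3261].


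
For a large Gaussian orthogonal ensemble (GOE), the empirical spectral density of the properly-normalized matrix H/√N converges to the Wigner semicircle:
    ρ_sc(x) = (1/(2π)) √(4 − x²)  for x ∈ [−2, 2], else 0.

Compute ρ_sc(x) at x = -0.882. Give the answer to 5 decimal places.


ρ_sc(x) = (1/(2π)) √(4 − x²). With x = -0.882:
  4 − x² = 4 − (-0.882)² = 4 − 0.777924 = 3.222076.
  √(4 − x²) = 1.795014.
  1/(2π) = 0.159155.
  ρ_sc(-0.882) = 0.159155 · 1.795014 = 0.285685.

Rounded to 5 decimal places: ρ_sc(-0.882) ≈ 0.28569.


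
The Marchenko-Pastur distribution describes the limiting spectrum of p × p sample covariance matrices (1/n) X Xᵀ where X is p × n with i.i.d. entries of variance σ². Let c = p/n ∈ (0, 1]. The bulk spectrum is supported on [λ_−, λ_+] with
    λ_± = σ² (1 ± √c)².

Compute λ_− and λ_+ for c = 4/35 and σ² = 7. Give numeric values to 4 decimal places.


c = 4/35 = 0.114286; √c = 0.338062.
λ_− = σ² (1 − √c)² = 7 · (1 − 0.338062)² = 7 · (0.661938)² = 3.067136.
λ_+ = σ² (1 + √c)² = 7 · (1 + 0.338062)² = 7 · (1.338062)² = 12.532864.

Rounded to 4 decimal places: λ_− ≈ 3.0671, λ_+ ≈ 12.5329.


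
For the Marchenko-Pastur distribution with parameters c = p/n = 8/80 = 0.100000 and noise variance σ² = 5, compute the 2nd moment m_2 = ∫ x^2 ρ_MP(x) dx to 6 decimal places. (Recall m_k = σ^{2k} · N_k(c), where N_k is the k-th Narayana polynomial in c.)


E[X²] = σ⁴ (1 + c) (second MP moment). With σ² = 5 (so σ⁴ = 25) and c = 8/80 = 0.100000: E[X²] = 25 · (1 + 0.100000) = 25 · 1.100000.

So E[X^2] = 27.500000.


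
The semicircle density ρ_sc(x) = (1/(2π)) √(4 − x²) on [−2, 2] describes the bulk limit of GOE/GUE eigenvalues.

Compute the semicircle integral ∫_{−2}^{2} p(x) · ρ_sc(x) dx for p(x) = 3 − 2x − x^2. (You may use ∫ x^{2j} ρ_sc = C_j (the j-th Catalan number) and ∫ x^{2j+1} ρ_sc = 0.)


Write p(x) = Σ a_i x^i, split into monomials and integrate each against ρ_sc separately.
Using ∫ x^{2j} ρ_sc = C_j = (1/(j+1)) C(2j, j) (Catalan numbers) and ∫ x^{2j+1} ρ_sc = 0 (odd monomials vanish by symmetry):
  i = 0 (even): a_0 · C_{0} = 3 · 1 = 3
  i = 1 (odd): ∫ x^1 ρ_sc = 0 (vanishes)
  i = 2 (even): a_2 · C_{1} = -1 · 1 = -1

Summing the contributions: ∫_{−2}^{2} p(x) ρ_sc(x) dx = 3 + (-1) = 2.


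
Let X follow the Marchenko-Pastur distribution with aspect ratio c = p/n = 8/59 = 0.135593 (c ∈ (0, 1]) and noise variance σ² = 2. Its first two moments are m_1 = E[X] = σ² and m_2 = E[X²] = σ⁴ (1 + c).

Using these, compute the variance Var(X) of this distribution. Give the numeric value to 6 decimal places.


m_1 = E[X] = σ² = 2, so m_1² = 4.
m_2 = E[X²] = σ⁴ (1 + c) = 4 · (1 + 0.135593) = 4 · 1.135593 = 4.542373.
(Note m_2 − m_1² simplifies to c · σ⁴ = 0.135593 · 4.)

Var(X) = m_2 − m_1² = 4.542373 − 4 = 0.542373.


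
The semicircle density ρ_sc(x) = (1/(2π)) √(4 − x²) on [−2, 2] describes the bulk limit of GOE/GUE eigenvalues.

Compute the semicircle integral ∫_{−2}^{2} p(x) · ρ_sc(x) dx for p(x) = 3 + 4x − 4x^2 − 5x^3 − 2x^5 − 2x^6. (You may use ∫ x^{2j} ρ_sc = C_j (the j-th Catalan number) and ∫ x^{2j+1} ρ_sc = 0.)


Write p(x) = Σ a_i x^i, split into monomials and integrate each against ρ_sc separately.
Using ∫ x^{2j} ρ_sc = C_j = (1/(j+1)) C(2j, j) (Catalan numbers) and ∫ x^{2j+1} ρ_sc = 0 (odd monomials vanish by symmetry):
  i = 0 (even): a_0 · C_{0} = 3 · 1 = 3
  i = 1 (odd): ∫ x^1 ρ_sc = 0 (vanishes)
  i = 2 (even): a_2 · C_{1} = -4 · 1 = -4
  i = 3 (odd): ∫ x^3 ρ_sc = 0 (vanishes)
  i = 5 (odd): ∫ x^5 ρ_sc = 0 (vanishes)
  i = 6 (even): a_6 · C_{3} = -2 · 5 = -10

Summing the contributions: ∫_{−2}^{2} p(x) ρ_sc(x) dx = 3 + (-4) + (-10) = -11.


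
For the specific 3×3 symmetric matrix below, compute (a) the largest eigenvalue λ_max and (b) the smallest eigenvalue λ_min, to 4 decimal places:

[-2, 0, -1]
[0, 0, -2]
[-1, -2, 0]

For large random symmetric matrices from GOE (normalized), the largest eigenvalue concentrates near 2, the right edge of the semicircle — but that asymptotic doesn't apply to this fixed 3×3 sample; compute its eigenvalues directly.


Since M is real symmetric, all three eigenvalues are real; they are the roots of det(λI − M) = λ³ − (tr M) λ² + s λ − det M, where s is the sum of the principal 2×2 minors.
tr M = -2 + 0 + 0 = -2.
s = ((-2)·0 − 0²) + ((-2)·0 − (-1)²) + (0·0 − (-2)²) = 0 + (-1) + (-4) = -5.
det M (expand along row 1) = (-2)·(-4) − 0·(-2) + (-1)·0 = 8.
Characteristic polynomial: λ³ + 2λ² − 5λ − 8 = 0.
Substitute λ = y + (tr M)/3 = y − 0.666667 to remove the quadratic term: y³ + p·y + q = 0 with p = s − (tr M)²/3 = -6.333333 and q = −2(tr M)³/27 + (tr M)·s/3 − det M = -4.074074.
Three real roots ⇒ use the trigonometric (Viète) form: r = 2√(−p/3) = 2.905933, φ = arccos(3q/(p·r)) = arccos(0.664098) = 0.844509 rad.
y_k = r·cos(φ/3 − 2πk/3) for k = 0, 1, 2 gives y = 2.791552, -0.696662, -2.094891.
λ_k = y_k − 0.666667 gives λ = 2.1249, -1.3633, -2.7616 (check: the sum is -2.0000 = tr M).

Hence λ_max = 2.1249 and λ_min = -2.7616.


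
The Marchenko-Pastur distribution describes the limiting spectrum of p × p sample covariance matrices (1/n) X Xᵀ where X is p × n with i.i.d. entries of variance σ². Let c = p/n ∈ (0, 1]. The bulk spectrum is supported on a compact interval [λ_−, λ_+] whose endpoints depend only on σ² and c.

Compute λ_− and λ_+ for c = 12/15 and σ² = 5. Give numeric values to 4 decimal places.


c = 12/15 = 0.800000; √c = 0.894427.
λ_− = σ² (1 − √c)² = 5 · (1 − 0.894427)² = 5 · (0.105573)² = 0.055728.
λ_+ = σ² (1 + √c)² = 5 · (1 + 0.894427)² = 5 · (1.894427)² = 17.944272.

Rounded to 4 decimal places: λ_− ≈ 0.0557, λ_+ ≈ 17.9443.


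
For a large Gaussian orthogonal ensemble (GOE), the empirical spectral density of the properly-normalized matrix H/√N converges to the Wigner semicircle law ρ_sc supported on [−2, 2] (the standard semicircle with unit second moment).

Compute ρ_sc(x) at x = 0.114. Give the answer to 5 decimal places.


ρ_sc(x) = (1/(2π)) √(4 − x²). With x = 0.114:
  4 − x² = 4 − (0.114)² = 4 − 0.012996 = 3.987004.
  √(4 − x²) = 1.996748.
  1/(2π) = 0.159155.
  ρ_sc(0.114) = 0.159155 · 1.996748 = 0.317792.

Rounded to 5 decimal places: ρ_sc(0.114) ≈ 0.31779.


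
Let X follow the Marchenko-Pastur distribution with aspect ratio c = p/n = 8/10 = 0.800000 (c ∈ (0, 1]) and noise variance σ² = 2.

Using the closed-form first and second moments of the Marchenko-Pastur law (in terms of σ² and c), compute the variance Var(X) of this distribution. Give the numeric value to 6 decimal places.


Recall the MP moments m_1 = E[X] = σ² and m_2 = E[X²] = σ⁴ (1 + c).
m_1 = E[X] = σ² = 2, so m_1² = 4.
m_2 = E[X²] = σ⁴ (1 + c) = 4 · (1 + 0.800000) = 4 · 1.800000 = 7.200000.
(Note m_2 − m_1² simplifies to c · σ⁴ = 0.800000 · 4.)

Var(X) = m_2 − m_1² = 7.200000 − 4 = 3.200000.


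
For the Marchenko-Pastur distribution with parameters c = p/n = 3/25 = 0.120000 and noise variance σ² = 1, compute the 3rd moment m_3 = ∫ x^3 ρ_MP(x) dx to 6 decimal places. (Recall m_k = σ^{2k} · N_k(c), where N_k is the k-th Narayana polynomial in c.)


E[X³] = σ⁶ (1 + 3c + c²) (third MP moment). With σ² = 1 (so σ⁶ = 1) and c = 3/25 = 0.120000: E[X³] = 1 · (1 + 3·0.120000 + (0.120000)²) = 1 · 1.374400.

So E[X^3] = 1.374400.


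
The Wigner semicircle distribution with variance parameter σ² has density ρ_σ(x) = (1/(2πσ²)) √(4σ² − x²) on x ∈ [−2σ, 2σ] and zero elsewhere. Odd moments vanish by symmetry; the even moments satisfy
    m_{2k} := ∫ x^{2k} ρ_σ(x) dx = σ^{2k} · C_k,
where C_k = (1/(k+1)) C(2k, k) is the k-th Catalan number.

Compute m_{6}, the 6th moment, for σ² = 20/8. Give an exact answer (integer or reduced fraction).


By the scaled semicircle moment identity, m_{2k} = σ^{2k} · C_k with k = 3.
C_3 = (1/(k+1)) · C(2k, k) = (1/4) · C(6, 3) = (1/4) · 20 = 5.
σ^{2k} = (σ²)^k = (20/8)^3 = 125/8.

Therefore m_{6} = σ^{6} · C_3 = (125/8) · 5 = 625/8.


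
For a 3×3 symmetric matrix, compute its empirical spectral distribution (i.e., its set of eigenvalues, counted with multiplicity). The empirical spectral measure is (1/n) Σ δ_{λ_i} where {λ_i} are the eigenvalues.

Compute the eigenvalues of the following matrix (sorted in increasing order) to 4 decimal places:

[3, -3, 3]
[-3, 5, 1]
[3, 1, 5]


Since M is real symmetric, all three eigenvalues are real; they are the roots of det(λI − M) = λ³ − (tr M) λ² + s λ − det M, where s is the sum of the principal 2×2 minors.
tr M = 3 + 5 + 5 = 13.
s = (3·5 − (-3)²) + (3·5 − 3²) + (5·5 − 1²) = 6 + 6 + 24 = 36.
det M (expand along row 1) = 3·24 − (-3)·(-18) + 3·(-18) = -36.
Characteristic polynomial: λ³ − 13λ² + 36λ + 36 = 0.
Substitute λ = y + (tr M)/3 = y + 4.333333 to remove the quadratic term: y³ + p·y + q = 0 with p = s − (tr M)²/3 = -20.333333 and q = −2(tr M)³/27 + (tr M)·s/3 − det M = 29.259259.
Three real roots ⇒ use the trigonometric (Viète) form: r = 2√(−p/3) = 5.206833, φ = arccos(3q/(p·r)) = arccos(-0.829091) = 2.548277 rad.
y_k = r·cos(φ/3 − 2πk/3) for k = 0, 1, 2 gives y = 3.438669, 1.666667, -5.105335.
λ_k = y_k + 4.333333 gives λ = 7.7720, 6.0000, -0.7720 (check: the sum is 13.0000 = tr M).

Eigenvalues sorted in increasing order: [-0.7720, 6.0000, 7.7720].


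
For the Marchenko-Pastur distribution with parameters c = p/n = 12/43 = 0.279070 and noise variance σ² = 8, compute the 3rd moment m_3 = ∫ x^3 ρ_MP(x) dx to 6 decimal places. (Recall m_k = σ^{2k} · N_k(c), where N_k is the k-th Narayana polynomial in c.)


E[X³] = σ⁶ (1 + 3c + c²) (third MP moment). With σ² = 8 (so σ⁶ = 512) and c = 12/43 = 0.279070: E[X³] = 512 · (1 + 3·0.279070 + (0.279070)²) = 512 · 1.915089.

So E[X^3] = 980.525690.


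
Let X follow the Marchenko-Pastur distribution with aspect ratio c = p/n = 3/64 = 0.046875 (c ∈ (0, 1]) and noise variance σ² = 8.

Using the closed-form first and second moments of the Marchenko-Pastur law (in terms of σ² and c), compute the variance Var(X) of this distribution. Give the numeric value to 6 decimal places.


Recall the MP moments m_1 = E[X] = σ² and m_2 = E[X²] = σ⁴ (1 + c).
m_1 = E[X] = σ² = 8, so m_1² = 64.
m_2 = E[X²] = σ⁴ (1 + c) = 64 · (1 + 0.046875) = 64 · 1.046875 = 67.000000.
(Note m_2 − m_1² simplifies to c · σ⁴ = 0.046875 · 64.)

Var(X) = m_2 − m_1² = 67.000000 − 64 = 3.000000.


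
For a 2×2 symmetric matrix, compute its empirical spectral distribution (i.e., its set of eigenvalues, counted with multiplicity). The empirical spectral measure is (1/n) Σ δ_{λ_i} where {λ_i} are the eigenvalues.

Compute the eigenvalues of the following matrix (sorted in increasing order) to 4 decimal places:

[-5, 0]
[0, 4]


Since M is real symmetric, both eigenvalues are real; they are the roots of det(λI − M) = λ² − (tr M) λ + det M.
tr M = -5 + 4 = -1.
det M = (-5)·4 − 0² = -20 − 0 = -20.
Characteristic polynomial: λ² + λ − 20 = 0.
Discriminant Δ = (tr M)² − 4·det M = 1 − (-80) = 81; √Δ = 9.000000.
λ = (tr M ± √Δ)/2 = (-1 ± 9.000000)/2, giving (tr M − √Δ)/2 = -5.0000 and (tr M + √Δ)/2 = 4.0000.

Eigenvalues sorted in increasing order: [-5.0000, 4.0000].


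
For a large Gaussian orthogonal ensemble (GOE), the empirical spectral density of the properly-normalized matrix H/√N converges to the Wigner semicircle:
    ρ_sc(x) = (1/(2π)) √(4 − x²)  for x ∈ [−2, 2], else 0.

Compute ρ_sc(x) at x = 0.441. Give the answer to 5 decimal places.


ρ_sc(x) = (1/(2π)) √(4 − x²). With x = 0.441:
  4 − x² = 4 − (0.441)² = 4 − 0.194481 = 3.805519.
  √(4 − x²) = 1.950774.
  1/(2π) = 0.159155.
  ρ_sc(0.441) = 0.159155 · 1.950774 = 0.310475.

Rounded to 5 decimal places: ρ_sc(0.441) ≈ 0.31048.


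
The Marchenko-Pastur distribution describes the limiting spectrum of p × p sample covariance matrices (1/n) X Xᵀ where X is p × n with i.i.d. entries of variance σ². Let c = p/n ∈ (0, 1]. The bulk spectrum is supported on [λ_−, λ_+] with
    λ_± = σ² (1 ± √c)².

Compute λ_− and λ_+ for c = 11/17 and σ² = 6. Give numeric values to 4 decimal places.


c = 11/17 = 0.647059; √c = 0.804400.
λ_− = σ² (1 − √c)² = 6 · (1 − 0.804400)² = 6 · (0.195600)² = 0.229557.
λ_+ = σ² (1 + √c)² = 6 · (1 + 0.804400)² = 6 · (1.804400)² = 19.535149.

Rounded to 4 decimal places: λ_− ≈ 0.2296, λ_+ ≈ 19.5351.


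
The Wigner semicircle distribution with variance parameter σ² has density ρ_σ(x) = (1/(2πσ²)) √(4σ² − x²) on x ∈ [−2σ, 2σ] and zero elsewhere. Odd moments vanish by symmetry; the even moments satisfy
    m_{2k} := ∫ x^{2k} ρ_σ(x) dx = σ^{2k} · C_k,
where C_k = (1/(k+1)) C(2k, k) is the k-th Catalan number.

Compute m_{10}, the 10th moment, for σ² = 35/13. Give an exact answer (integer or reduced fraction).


By the scaled semicircle moment identity, m_{2k} = σ^{2k} · C_k with k = 5.
C_5 = (1/(k+1)) · C(2k, k) = (1/6) · C(10, 5) = (1/6) · 252 = 42.
σ^{2k} = (σ²)^k = (35/13)^5 = 52521875/371293.

Therefore m_{10} = σ^{10} · C_5 = (52521875/371293) · 42 = 2205918750/371293.


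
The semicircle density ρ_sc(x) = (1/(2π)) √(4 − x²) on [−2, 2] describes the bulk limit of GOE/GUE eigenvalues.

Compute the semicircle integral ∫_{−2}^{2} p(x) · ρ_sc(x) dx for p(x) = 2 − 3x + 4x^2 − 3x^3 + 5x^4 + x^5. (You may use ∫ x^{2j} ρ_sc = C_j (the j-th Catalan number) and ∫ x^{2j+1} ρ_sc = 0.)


Write p(x) = Σ a_i x^i, split into monomials and integrate each against ρ_sc separately.
Using ∫ x^{2j} ρ_sc = C_j = (1/(j+1)) C(2j, j) (Catalan numbers) and ∫ x^{2j+1} ρ_sc = 0 (odd monomials vanish by symmetry):
  i = 0 (even): a_0 · C_{0} = 2 · 1 = 2
  i = 1 (odd): ∫ x^1 ρ_sc = 0 (vanishes)
  i = 2 (even): a_2 · C_{1} = 4 · 1 = 4
  i = 3 (odd): ∫ x^3 ρ_sc = 0 (vanishes)
  i = 4 (even): a_4 · C_{2} = 5 · 2 = 10
  i = 5 (odd): ∫ x^5 ρ_sc = 0 (vanishes)

Summing the contributions: ∫_{−2}^{2} p(x) ρ_sc(x) dx = 2 + 4 + 10 = 16.


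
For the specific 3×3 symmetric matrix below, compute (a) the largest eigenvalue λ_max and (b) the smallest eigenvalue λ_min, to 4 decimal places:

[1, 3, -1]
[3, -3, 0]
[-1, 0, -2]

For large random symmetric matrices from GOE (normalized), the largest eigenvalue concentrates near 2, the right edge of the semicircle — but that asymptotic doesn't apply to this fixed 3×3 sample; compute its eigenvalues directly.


Since M is real symmetric, all three eigenvalues are real; they are the roots of det(λI − M) = λ³ − (tr M) λ² + s λ − det M, where s is the sum of the principal 2×2 minors.
tr M = 1 + (-3) + (-2) = -4.
s = (1·(-3) − 3²) + (1·(-2) − (-1)²) + ((-3)·(-2) − 0²) = -12 + (-3) + 6 = -9.
det M (expand along row 1) = 1·6 − 3·(-6) + (-1)·(-3) = 27.
Characteristic polynomial: λ³ + 4λ² − 9λ − 27 = 0.
Substitute λ = y + (tr M)/3 = y − 1.333333 to remove the quadratic term: y³ + p·y + q = 0 with p = s − (tr M)²/3 = -14.333333 and q = −2(tr M)³/27 + (tr M)·s/3 − det M = -10.259259.
Three real roots ⇒ use the trigonometric (Viète) form: r = 2√(−p/3) = 4.371626, φ = arccos(3q/(p·r)) = arccos(0.491187) = 1.057344 rad.
y_k = r·cos(φ/3 − 2πk/3) for k = 0, 1, 2 gives y = 4.102904, -0.744560, -3.358344.
λ_k = y_k − 1.333333 gives λ = 2.7696, -2.0779, -4.6917 (check: the sum is -4.0000 = tr M).

Hence λ_max = 2.7696 and λ_min = -4.6917.


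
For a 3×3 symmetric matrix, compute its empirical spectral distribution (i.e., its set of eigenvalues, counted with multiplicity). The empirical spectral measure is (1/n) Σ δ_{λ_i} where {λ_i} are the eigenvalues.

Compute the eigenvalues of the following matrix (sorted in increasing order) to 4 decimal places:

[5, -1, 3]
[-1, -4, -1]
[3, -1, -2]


Since M is real symmetric, all three eigenvalues are real; they are the roots of det(λI − M) = λ³ − (tr M) λ² + s λ − det M, where s is the sum of the principal 2×2 minors.
tr M = 5 + (-4) + (-2) = -1.
s = (5·(-4) − (-1)²) + (5·(-2) − 3²) + ((-4)·(-2) − (-1)²) = -21 + (-19) + 7 = -33.
det M (expand along row 1) = 5·7 − (-1)·5 + 3·13 = 79.
Characteristic polynomial: λ³ + λ² − 33λ − 79 = 0.
Substitute λ = y + (tr M)/3 = y − 0.333333 to remove the quadratic term: y³ + p·y + q = 0 with p = s − (tr M)²/3 = -33.333333 and q = −2(tr M)³/27 + (tr M)·s/3 − det M = -67.925926.
Three real roots ⇒ use the trigonometric (Viète) form: r = 2√(−p/3) = 6.666667, φ = arccos(3q/(p·r)) = arccos(0.917000) = 0.410303 rad.
y_k = r·cos(φ/3 − 2πk/3) for k = 0, 1, 2 gives y = 6.604412, -2.515037, -4.089375.
λ_k = y_k − 0.333333 gives λ = 6.2711, -2.8484, -4.4227 (check: the sum is -1.0000 = tr M).

Eigenvalues sorted in increasing order: [-4.4227, -2.8484, 6.2711].


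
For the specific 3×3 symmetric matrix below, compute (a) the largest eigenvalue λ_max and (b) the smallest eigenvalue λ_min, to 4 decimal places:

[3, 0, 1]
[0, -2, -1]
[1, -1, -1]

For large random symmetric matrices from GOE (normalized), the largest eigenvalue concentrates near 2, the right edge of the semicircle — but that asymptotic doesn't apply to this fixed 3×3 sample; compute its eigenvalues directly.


Since M is real symmetric, all three eigenvalues are real; they are the roots of det(λI − M) = λ³ − (tr M) λ² + s λ − det M, where s is the sum of the principal 2×2 minors.
tr M = 3 + (-2) + (-1) = 0.
s = (3·(-2) − 0²) + (3·(-1) − 1²) + ((-2)·(-1) − (-1)²) = -6 + (-4) + 1 = -9.
det M (expand along row 1) = 3·1 − 0·1 + 1·2 = 5.
Characteristic polynomial: λ³ − 9λ − 5 = 0.
Substitute λ = y + (tr M)/3 = y + 0.000000 to remove the quadratic term: y³ + p·y + q = 0 with p = s − (tr M)²/3 = -9.000000 and q = −2(tr M)³/27 + (tr M)·s/3 − det M = -5.000000.
Three real roots ⇒ use the trigonometric (Viète) form: r = 2√(−p/3) = 3.464102, φ = arccos(3q/(p·r)) = arccos(0.481125) = 1.068859 rad.
y_k = r·cos(φ/3 − 2πk/3) for k = 0, 1, 2 gives y = 3.246551, -0.576888, -2.669664.
λ_k = y_k + 0.000000 gives λ = 3.2466, -0.5769, -2.6697 (check: the sum is 0.0000 = tr M).

Hence λ_max = 3.2466 and λ_min = -2.6697.


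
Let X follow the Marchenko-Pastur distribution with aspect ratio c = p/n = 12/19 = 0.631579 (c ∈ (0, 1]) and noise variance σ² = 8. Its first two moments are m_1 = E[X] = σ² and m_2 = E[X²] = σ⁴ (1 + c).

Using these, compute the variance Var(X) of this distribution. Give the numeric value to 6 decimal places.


m_1 = E[X] = σ² = 8, so m_1² = 64.
m_2 = E[X²] = σ⁴ (1 + c) = 64 · (1 + 0.631579) = 64 · 1.631579 = 104.421053.
(Note m_2 − m_1² simplifies to c · σ⁴ = 0.631579 · 64.)

Var(X) = m_2 − m_1² = 104.421053 − 64 = 40.421053.


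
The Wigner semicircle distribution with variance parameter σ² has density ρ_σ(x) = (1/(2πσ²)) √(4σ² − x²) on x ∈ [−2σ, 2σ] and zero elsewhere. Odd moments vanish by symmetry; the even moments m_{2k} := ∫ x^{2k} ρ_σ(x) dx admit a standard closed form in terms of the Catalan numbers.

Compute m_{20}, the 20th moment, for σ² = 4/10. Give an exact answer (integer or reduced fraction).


By the scaled semicircle moment identity, m_{2k} = σ^{2k} · C_k with k = 10.
C_10 = (1/(k+1)) · C(2k, k) = (1/11) · C(20, 10) = (1/11) · 184756 = 16796.
σ^{2k} = (σ²)^k = (4/10)^10 = 1024/9765625.

Therefore m_{20} = σ^{20} · C_10 = (1024/9765625) · 16796 = 17199104/9765625.


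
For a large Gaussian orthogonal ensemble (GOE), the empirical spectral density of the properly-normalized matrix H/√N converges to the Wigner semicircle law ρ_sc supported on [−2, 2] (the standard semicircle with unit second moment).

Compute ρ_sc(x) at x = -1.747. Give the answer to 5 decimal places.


ρ_sc(x) = (1/(2π)) √(4 − x²). With x = -1.747:
  4 − x² = 4 − (-1.747)² = 4 − 3.052009 = 0.947991.
  √(4 − x²) = 0.973648.
  1/(2π) = 0.159155.
  ρ_sc(-1.747) = 0.159155 · 0.973648 = 0.154961.

Rounded to 5 decimal places: ρ_sc(-1.747) ≈ 0.15496.


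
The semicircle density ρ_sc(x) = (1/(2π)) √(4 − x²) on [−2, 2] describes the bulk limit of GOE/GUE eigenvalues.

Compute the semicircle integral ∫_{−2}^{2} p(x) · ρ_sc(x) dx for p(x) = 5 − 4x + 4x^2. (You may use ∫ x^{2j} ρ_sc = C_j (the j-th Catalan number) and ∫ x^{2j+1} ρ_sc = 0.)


Write p(x) = Σ a_i x^i, split into monomials and integrate each against ρ_sc separately.
Using ∫ x^{2j} ρ_sc = C_j = (1/(j+1)) C(2j, j) (Catalan numbers) and ∫ x^{2j+1} ρ_sc = 0 (odd monomials vanish by symmetry):
  i = 0 (even): a_0 · C_{0} = 5 · 1 = 5
  i = 1 (odd): ∫ x^1 ρ_sc = 0 (vanishes)
  i = 2 (even): a_2 · C_{1} = 4 · 1 = 4

Summing the contributions: ∫_{−2}^{2} p(x) ρ_sc(x) dx = 5 + 4 = 9.


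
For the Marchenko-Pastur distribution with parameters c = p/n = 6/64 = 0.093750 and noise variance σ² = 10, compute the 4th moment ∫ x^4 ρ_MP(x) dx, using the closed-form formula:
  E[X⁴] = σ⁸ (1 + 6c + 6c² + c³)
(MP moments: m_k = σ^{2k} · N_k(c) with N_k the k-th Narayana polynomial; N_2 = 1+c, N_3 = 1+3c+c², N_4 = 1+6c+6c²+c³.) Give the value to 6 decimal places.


E[X⁴] = σ⁸ (1 + 6c + 6c² + c³) (fourth MP moment). With σ² = 10 (so σ⁸ = 10000) and c = 6/64 = 0.093750: E[X⁴] = 10000 · (1 + 6·0.093750 + 6·(0.093750)² + (0.093750)³) = 10000 · 1.616058.

So E[X^4] = 16160.583496.


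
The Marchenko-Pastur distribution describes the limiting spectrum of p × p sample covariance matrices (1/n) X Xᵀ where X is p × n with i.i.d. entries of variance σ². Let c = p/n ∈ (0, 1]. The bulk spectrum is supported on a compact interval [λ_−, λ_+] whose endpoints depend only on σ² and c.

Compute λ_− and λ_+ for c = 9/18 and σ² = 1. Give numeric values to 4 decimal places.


c = 9/18 = 0.500000; √c = 0.707107.
λ_− = σ² (1 − √c)² = 1 · (1 − 0.707107)² = 1 · (0.292893)² = 0.085786.
λ_+ = σ² (1 + √c)² = 1 · (1 + 0.707107)² = 1 · (1.707107)² = 2.914214.

Rounded to 4 decimal places: λ_− ≈ 0.0858, λ_+ ≈ 2.9142.


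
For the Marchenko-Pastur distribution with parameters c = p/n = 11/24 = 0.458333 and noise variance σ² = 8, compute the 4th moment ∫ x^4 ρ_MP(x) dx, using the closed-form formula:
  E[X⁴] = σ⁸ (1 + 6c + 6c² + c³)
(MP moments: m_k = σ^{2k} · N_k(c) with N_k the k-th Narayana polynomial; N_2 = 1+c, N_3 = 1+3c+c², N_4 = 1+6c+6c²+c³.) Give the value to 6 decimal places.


E[X⁴] = σ⁸ (1 + 6c + 6c² + c³) (fourth MP moment). With σ² = 8 (so σ⁸ = 4096) and c = 11/24 = 0.458333: E[X⁴] = 4096 · (1 + 6·0.458333 + 6·(0.458333)² + (0.458333)³) = 4096 · 5.106698.

So E[X^4] = 20917.037037.


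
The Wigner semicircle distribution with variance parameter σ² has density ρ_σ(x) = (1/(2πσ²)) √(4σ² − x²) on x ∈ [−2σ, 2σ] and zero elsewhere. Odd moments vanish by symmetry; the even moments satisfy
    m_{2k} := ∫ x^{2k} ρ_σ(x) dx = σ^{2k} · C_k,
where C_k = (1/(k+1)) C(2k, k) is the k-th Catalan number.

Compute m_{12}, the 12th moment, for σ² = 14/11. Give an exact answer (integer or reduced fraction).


By the scaled semicircle moment identity, m_{2k} = σ^{2k} · C_k with k = 6.
C_6 = (1/(k+1)) · C(2k, k) = (1/7) · C(12, 6) = (1/7) · 924 = 132.
σ^{2k} = (σ²)^k = (14/11)^6 = 7529536/1771561.

Therefore m_{12} = σ^{12} · C_6 = (7529536/1771561) · 132 = 90354432/161051.


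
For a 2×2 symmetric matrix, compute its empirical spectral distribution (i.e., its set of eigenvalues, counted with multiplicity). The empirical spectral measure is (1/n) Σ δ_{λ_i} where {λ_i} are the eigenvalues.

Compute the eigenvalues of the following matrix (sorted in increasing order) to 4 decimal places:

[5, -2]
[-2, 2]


Since M is real symmetric, both eigenvalues are real; they are the roots of det(λI − M) = λ² − (tr M) λ + det M.
tr M = 5 + 2 = 7.
det M = 5·2 − (-2)² = 10 − 4 = 6.
Characteristic polynomial: λ² − 7λ + 6 = 0.
Discriminant Δ = (tr M)² − 4·det M = 49 − 24 = 25; √Δ = 5.000000.
λ = (tr M ± √Δ)/2 = (7 ± 5.000000)/2, giving (tr M − √Δ)/2 = 1.0000 and (tr M + √Δ)/2 = 6.0000.

Eigenvalues sorted in increasing order: [1.0000, 6.0000].
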